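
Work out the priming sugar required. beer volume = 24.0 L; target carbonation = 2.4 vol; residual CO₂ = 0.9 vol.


sugar = (target − residual)·4.0·V
sugar = (2.4 − 0.9)·4.0·24.0

144.0000 g


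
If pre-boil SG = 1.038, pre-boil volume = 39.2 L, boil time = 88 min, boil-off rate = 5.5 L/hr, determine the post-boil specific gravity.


V_post = V_pre − rate·(t/60);  SG_post = 1 + (SG_pre−1)·V_pre/V_post
V_post = 39.2 − 5.5·(88/60) = 31.1333
SG_post = 1 + (1.038 − 1)·39.2/31.1333

1.0478


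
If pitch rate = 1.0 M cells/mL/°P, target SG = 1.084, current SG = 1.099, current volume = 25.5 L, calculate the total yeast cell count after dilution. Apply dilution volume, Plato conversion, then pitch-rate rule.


V_w = V·((SG_c−1)/(SG_t−1)−1);  °P = 259 − 259/SG_t;  cells = rate·(V+V_w)·°P
V_w = 25.5·((1.099−1)/(1.084−1)−1) = 4.5536
V_final = 25.5 + 4.5536 = 30.0536
°P = 259 − 259/1.084 = 20.0701
cells = 1.0·30.0536·20.0701

603.1785 billion cells


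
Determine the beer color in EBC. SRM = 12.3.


EBC = SRM · 1.97
EBC = 12.3 · 1.97

24.2310 EBC


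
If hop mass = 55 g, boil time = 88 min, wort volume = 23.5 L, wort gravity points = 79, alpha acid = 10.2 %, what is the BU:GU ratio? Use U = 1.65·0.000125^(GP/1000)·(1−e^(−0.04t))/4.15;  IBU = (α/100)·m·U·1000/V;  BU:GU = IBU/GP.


U = 1.65·0.000125^(79/1000)·(1−e^(−0.04·88))/4.15 = 0.1897
IBU = (10.2/100)·55·0.1897·1000/23.5 = 45.2833
BU:GU = 45.2833/79

0.5732


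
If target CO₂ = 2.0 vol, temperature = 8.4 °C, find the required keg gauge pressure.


psi = vols/(0.01821 + 0.09011·e^(−0.04·T)) − 14.695
psi = 2.0/(0.01821 + 0.09011·e^(−0.04·8.4)) − 14.695

9.5167 psi


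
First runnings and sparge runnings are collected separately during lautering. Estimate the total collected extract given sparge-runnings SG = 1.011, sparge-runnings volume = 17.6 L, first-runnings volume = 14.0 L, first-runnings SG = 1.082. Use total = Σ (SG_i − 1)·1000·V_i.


first = (1.082 − 1)·1000·14.0 = 1148.0000
sparge = (1.011 − 1)·1000·17.6 = 193.6000
total = 1148.0000 + 193.6000

1341.6000 gravity·L


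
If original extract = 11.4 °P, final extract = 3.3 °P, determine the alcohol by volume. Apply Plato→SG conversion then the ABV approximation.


SG = 259/(259 − P);  ABV = (OG − FG)·131.25
OG = 259/(259 − 11.4) = 1.0460
FG = 259/(259 − 3.3) = 1.0129
ABV = (1.0460 − 1.0129)·131.25

4.3491 % ABV


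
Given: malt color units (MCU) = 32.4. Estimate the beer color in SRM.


SRM = 1.4922 · MCU^0.6859
SRM = 1.4922 · 32.4^0.6859

16.2147 SRM


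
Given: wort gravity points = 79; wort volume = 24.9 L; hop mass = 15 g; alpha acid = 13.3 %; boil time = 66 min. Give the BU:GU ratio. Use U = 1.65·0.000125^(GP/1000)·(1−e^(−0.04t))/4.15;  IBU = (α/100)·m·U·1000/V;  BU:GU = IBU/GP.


U = 1.65·0.000125^(79/1000)·(1−e^(−0.04·66))/4.15 = 0.1815
IBU = (13.3/100)·15·0.1815·1000/24.9 = 14.5439
BU:GU = 14.5439/79

0.1841


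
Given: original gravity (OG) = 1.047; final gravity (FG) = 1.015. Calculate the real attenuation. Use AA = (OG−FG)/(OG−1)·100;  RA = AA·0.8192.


AA = (1.047 − 1.015)/(1.047 − 1)·100 = 68.0851
RA = 68.0851·0.8192

55.7753 %


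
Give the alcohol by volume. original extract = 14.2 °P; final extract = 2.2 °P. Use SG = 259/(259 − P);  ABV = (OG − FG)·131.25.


OG = 259/(259 − 14.2) = 1.0580
FG = 259/(259 − 2.2) = 1.0086
ABV = (1.0580 − 1.0086)·131.25

6.4889 % ABV


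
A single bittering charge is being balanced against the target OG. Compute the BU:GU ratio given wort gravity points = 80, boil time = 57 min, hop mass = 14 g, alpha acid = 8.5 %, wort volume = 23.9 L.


U = 1.65·0.000125^(GP/1000)·(1−e^(−0.04t))/4.15;  IBU = (α/100)·m·U·1000/V;  BU:GU = IBU/GP
U = 1.65·0.000125^(80/1000)·(1−e^(−0.04·57))/4.15 = 0.1739
IBU = (8.5/100)·14·0.1739·1000/23.9 = 8.6592
BU:GU = 8.6592/80

0.1082


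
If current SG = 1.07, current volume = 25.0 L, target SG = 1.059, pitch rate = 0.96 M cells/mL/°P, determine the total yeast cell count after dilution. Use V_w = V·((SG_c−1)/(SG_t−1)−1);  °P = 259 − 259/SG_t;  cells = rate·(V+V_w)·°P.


V_w = 25.0·((1.07−1)/(1.059−1)−1) = 4.6610
V_final = 25.0 + 4.6610 = 29.6610
°P = 259 − 259/1.059 = 14.4297
cells = 0.96·29.6610·14.4297

410.8782 billion cells


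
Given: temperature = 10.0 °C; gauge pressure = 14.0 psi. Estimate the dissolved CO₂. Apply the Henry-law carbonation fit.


vols = (P + 14.695)·(0.01821 + 0.09011·e^(−0.04·T))
vols = (14.0 + 14.695)·(0.01821 + 0.09011·e^(−0.04·10.0))

2.2558 volumes


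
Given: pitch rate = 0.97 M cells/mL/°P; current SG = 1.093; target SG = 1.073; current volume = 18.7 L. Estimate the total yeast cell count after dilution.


V_w = V·((SG_c−1)/(SG_t−1)−1);  °P = 259 − 259/SG_t;  cells = rate·(V+V_w)·°P
V_w = 18.7·((1.093−1)/(1.073−1)−1) = 5.1233
V_final = 18.7 + 5.1233 = 23.8233
°P = 259 − 259/1.073 = 17.6207
cells = 0.97·23.8233·17.6207

407.1893 billion cells


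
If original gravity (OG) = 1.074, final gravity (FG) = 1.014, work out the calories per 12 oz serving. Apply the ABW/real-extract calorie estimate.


ABW = (OG−FG)·131.25·0.79/FG;  °P = 259 − 259/SG (for OG→OE and FG→AE);  RE = 0.1808·OE + 0.8192·AE;  Cal = (6.9·ABW + 4·(RE−0.1))·FG·3.55
ABW = (1.074 − 1.014)·131.25·0.79/1.014 = 6.1354
OE = 259 − 259/1.074 = 17.8454 °P
AE = 259 − 259/1.014 = 3.5759 °P
RE = 0.1808·17.8454 + 0.8192·3.5759 = 6.1559 °P
Cal = (6.9·6.1354 + 4·(6.1559−0.1))·1.014·3.55

239.5867 kcal


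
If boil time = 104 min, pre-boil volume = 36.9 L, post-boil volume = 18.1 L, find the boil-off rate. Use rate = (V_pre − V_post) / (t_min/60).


rate = (36.9 − 18.1) / (104/60)

10.8462 L/hr


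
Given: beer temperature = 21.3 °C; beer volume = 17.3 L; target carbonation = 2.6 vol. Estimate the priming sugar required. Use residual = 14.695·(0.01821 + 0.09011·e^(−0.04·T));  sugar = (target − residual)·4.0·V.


residual = 14.695·(0.01821 + 0.09011·e^(−0.04·21.3)) = 0.8324
sugar = (2.6 − 0.8324)·4.0·17.3

122.3156 g


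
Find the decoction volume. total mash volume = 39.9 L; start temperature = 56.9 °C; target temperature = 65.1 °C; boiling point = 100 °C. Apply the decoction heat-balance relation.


V_dec = V_total·(T_target − T_start)/(T_boil − T_start)
V_dec = 39.9·(65.1 − 56.9)/(100 − 56.9)

7.5912 L


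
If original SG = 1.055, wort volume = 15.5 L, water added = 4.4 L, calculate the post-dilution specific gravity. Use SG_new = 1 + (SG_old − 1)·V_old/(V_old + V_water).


pts = (1.055 − 1)·1000·15.5/(15.5 + 4.4) = 42.8392
SG_new = 1 + 42.8392/1000

1.0428


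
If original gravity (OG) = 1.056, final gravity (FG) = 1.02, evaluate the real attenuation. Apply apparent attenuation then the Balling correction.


AA = (OG−FG)/(OG−1)·100;  RA = AA·0.8192
AA = (1.056 − 1.02)/(1.056 − 1)·100 = 64.2857
RA = 64.2857·0.8192

52.6629 %


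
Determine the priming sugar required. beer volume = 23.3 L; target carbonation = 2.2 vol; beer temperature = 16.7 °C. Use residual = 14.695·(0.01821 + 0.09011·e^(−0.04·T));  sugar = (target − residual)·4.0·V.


residual = 14.695·(0.01821 + 0.09011·e^(−0.04·16.7)) = 0.9465
sugar = (2.2 − 0.9465)·4.0·23.3

116.8225 g


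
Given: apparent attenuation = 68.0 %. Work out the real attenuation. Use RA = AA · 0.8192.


RA = 68.0 · 0.8192

55.7056 %


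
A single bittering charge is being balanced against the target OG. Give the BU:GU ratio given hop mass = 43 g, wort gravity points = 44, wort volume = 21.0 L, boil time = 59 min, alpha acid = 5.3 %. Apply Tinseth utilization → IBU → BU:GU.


U = 1.65·0.000125^(GP/1000)·(1−e^(−0.04t))/4.15;  IBU = (α/100)·m·U·1000/V;  BU:GU = IBU/GP
U = 1.65·0.000125^(44/1000)·(1−e^(−0.04·59))/4.15 = 0.2425
IBU = (5.3/100)·43·0.2425·1000/21.0 = 26.3119
BU:GU = 26.3119/44

0.5980


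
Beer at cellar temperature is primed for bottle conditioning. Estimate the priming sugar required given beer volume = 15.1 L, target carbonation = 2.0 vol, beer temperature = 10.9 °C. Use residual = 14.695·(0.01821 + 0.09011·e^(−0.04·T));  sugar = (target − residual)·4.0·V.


residual = 14.695·(0.01821 + 0.09011·e^(−0.04·10.9)) = 1.1238
sugar = (2.0 − 1.1238)·4.0·15.1

52.9209 g


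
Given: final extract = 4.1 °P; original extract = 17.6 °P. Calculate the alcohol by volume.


SG = 259/(259 − P);  ABV = (OG − FG)·131.25
OG = 259/(259 − 17.6) = 1.0729
FG = 259/(259 − 4.1) = 1.0161
ABV = (1.0729 − 1.0161)·131.25

7.4581 % ABV


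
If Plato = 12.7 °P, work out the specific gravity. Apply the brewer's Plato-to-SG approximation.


SG = 259/(259 − P)
SG = 259/(259 − 12.7)

1.0516


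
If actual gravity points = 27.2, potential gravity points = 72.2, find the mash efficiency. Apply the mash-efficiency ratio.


efficiency = actual / potential × 100
efficiency = 27.2 / 72.2 × 100

37.6731 %


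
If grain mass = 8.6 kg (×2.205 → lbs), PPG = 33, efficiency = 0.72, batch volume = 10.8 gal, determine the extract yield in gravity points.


points = lbs × PPG × eff / vol
lbs = 8.6 × 2.205 = 18.9630
points = 18.9630 × 33 × 0.72 / 10.8

41.7186 points


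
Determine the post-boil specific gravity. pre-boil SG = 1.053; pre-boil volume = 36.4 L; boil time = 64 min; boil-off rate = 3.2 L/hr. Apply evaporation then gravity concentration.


V_post = V_pre − rate·(t/60);  SG_post = 1 + (SG_pre−1)·V_pre/V_post
V_post = 36.4 − 3.2·(64/60) = 32.9867
SG_post = 1 + (1.053 − 1)·36.4/32.9867

1.0585


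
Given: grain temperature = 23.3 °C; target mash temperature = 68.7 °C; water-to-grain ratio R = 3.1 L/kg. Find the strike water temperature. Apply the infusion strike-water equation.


T_strike = (0.41/R)·(T_mash − T_grain) + T_mash
T_strike = (0.41/3.1)·(68.7 − 23.3) + 68.7

74.7045 °C


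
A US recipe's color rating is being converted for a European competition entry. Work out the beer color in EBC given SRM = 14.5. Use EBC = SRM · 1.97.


EBC = 14.5 · 1.97

28.5650 EBC


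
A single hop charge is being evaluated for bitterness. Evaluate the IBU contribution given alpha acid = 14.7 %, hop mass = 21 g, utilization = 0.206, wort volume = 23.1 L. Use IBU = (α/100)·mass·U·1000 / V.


IBU = (14.7/100)·21·0.206·1000 / 23.1

27.5291 IBU


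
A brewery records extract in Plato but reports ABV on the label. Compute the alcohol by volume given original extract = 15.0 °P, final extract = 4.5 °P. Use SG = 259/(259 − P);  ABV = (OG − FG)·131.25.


OG = 259/(259 − 15.0) = 1.0615
FG = 259/(259 − 4.5) = 1.0177
ABV = (1.0615 − 1.0177)·131.25

5.7479 % ABV


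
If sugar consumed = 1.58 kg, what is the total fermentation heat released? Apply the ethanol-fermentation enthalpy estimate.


Q = m_sugar · 590 kJ/kg
Q = 1.58 · 590

932.2000 kJ


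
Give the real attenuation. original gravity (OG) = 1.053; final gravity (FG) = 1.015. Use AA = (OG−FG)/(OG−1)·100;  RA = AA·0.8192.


AA = (1.053 − 1.015)/(1.053 − 1)·100 = 71.6981
RA = 71.6981·0.8192

58.7351 %


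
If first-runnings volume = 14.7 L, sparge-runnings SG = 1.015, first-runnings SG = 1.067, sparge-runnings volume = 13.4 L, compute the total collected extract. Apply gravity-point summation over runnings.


total = Σ (SG_i − 1)·1000·V_i
first = (1.067 − 1)·1000·14.7 = 984.9000
sparge = (1.015 − 1)·1000·13.4 = 201.0000
total = 984.9000 + 201.0000

1185.9000 gravity·L


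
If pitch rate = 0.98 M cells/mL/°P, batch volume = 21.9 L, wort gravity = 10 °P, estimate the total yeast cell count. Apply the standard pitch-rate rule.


cells (billions) = rate · V_L · °P
cells = 0.98 · 21.9 · 10

214.6200 billion cells


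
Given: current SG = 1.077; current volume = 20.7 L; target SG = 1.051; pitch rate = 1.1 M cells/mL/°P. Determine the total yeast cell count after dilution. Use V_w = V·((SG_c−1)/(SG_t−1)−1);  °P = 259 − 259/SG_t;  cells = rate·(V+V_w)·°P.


V_w = 20.7·((1.077−1)/(1.051−1)−1) = 10.5529
V_final = 20.7 + 10.5529 = 31.2529
°P = 259 − 259/1.051 = 12.5680
cells = 1.1·31.2529·12.5680

432.0667 billion cells


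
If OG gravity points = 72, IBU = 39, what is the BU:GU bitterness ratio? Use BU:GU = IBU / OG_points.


BU:GU = 39 / 72

0.5417


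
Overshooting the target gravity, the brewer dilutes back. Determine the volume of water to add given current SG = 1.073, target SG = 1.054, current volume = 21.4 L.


V_water = V·((SG_curr − 1)/(SG_target − 1) − 1)
V_water = 21.4·((1.073 − 1)/(1.054 − 1) − 1)

7.5296 L


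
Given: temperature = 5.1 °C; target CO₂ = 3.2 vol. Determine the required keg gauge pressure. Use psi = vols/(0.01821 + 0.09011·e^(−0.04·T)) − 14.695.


psi = 3.2/(0.01821 + 0.09011·e^(−0.04·5.1)) − 14.695

20.2047 psi


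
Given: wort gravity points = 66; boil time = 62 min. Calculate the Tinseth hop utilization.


U = 1.65·0.000125^(GP/1000) · (1 − e^(−0.04·t))/4.15
bigness = 1.65·0.000125^(66/1000) = 0.9118
boil_factor = (1 − e^(−0.04·62))/4.15 = 0.2208
U = 0.9118 · 0.2208

0.2013


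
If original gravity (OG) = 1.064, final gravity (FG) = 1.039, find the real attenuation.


AA = (OG−FG)/(OG−1)·100;  RA = AA·0.8192
AA = (1.064 − 1.039)/(1.064 − 1)·100 = 39.0625
RA = 39.0625·0.8192

32.0000 %


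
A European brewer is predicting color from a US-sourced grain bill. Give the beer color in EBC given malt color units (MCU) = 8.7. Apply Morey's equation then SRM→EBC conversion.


SRM = 1.4922·MCU^0.6859;  EBC = SRM·1.97
SRM = 1.4922·8.7^0.6859 = 6.5803
EBC = 6.5803·1.97

12.9631 EBC


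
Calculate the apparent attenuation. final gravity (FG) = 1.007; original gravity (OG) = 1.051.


AA = (OG − FG)/(OG − 1) · 100
AA = (1.051 − 1.007)/(1.051 − 1) · 100

86.2745 %


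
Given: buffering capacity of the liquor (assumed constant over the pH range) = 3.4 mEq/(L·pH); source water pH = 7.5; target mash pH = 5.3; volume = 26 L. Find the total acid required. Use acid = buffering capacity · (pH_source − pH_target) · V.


acid = 3.4 · (7.5 − 5.3) · 26

194.4800 mEq


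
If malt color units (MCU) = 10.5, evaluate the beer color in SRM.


SRM = 1.4922 · MCU^0.6859
SRM = 1.4922 · 10.5^0.6859

7.4862 SRM


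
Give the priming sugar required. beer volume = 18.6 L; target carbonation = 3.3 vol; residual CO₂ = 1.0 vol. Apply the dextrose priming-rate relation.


sugar = (target − residual)·4.0·V
sugar = (3.3 − 1.0)·4.0·18.6

171.1200 g


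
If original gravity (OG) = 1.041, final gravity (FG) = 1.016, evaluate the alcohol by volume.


ABV = (OG − FG) · 131.25
ABV = (1.041 − 1.016) · 131.25

3.2812 % ABV


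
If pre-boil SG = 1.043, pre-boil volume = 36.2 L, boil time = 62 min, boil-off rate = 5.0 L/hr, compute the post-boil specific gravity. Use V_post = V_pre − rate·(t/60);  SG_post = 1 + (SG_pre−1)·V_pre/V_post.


V_post = 36.2 − 5.0·(62/60) = 31.0333
SG_post = 1 + (1.043 − 1)·36.2/31.0333

1.0502


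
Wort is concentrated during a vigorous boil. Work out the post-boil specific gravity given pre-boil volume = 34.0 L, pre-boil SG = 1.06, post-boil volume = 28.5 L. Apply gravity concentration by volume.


SG_post = 1 + (SG_pre − 1)·V_pre/V_post
pts_pre = (1.06 − 1)·1000 = 60.0000
pts_post = 60.0000·34.0/28.5 = 71.5789
SG_post = 1 + 71.5789/1000

1.0716


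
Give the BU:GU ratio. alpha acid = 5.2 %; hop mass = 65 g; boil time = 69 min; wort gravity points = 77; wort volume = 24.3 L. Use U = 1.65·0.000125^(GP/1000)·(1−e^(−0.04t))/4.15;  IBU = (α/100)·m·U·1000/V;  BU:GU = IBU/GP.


U = 1.65·0.000125^(77/1000)·(1−e^(−0.04·69))/4.15 = 0.1864
IBU = (5.2/100)·65·0.1864·1000/24.3 = 25.9306
BU:GU = 25.9306/77

0.3368


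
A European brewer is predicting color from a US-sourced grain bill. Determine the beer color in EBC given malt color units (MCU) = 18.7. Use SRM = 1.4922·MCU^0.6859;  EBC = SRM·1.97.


SRM = 1.4922·18.7^0.6859 = 11.1220
EBC = 11.1220·1.97

21.9104 EBC


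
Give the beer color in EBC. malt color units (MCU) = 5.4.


SRM = 1.4922·MCU^0.6859;  EBC = SRM·1.97
SRM = 1.4922·5.4^0.6859 = 4.7443
EBC = 4.7443·1.97

9.3464 EBC


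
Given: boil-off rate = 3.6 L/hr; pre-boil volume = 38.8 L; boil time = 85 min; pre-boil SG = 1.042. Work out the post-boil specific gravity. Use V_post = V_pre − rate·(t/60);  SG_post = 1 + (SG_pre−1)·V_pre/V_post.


V_post = 38.8 − 3.6·(85/60) = 33.7000
SG_post = 1 + (1.042 − 1)·38.8/33.7000

1.0484


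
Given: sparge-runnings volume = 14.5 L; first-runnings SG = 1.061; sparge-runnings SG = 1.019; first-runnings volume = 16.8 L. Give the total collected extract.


total = Σ (SG_i − 1)·1000·V_i
first = (1.061 − 1)·1000·16.8 = 1024.8000
sparge = (1.019 − 1)·1000·14.5 = 275.5000
total = 1024.8000 + 275.5000

1300.3000 gravity·L


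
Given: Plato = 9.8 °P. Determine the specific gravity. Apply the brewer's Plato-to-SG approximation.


SG = 259/(259 − P)
SG = 259/(259 − 9.8)

1.0393


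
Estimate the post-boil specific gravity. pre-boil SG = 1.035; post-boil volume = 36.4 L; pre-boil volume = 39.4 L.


SG_post = 1 + (SG_pre − 1)·V_pre/V_post
pts_pre = (1.035 − 1)·1000 = 35.0000
pts_post = 35.0000·39.4/36.4 = 37.8846
SG_post = 1 + 37.8846/1000

1.0379


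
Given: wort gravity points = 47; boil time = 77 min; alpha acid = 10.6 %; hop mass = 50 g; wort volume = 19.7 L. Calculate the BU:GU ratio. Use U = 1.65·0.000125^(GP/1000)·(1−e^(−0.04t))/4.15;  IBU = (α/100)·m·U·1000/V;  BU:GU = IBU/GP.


U = 1.65·0.000125^(47/1000)·(1−e^(−0.04·77))/4.15 = 0.2486
IBU = (10.6/100)·50·0.2486·1000/19.7 = 66.8909
BU:GU = 66.8909/47

1.4232


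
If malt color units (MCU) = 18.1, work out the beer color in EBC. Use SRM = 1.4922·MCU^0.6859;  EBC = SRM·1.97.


SRM = 1.4922·18.1^0.6859 = 10.8760
EBC = 10.8760·1.97

21.4257 EBC


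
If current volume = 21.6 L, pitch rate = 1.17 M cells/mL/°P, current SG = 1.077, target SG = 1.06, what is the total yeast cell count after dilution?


V_w = V·((SG_c−1)/(SG_t−1)−1);  °P = 259 − 259/SG_t;  cells = rate·(V+V_w)·°P
V_w = 21.6·((1.077−1)/(1.06−1)−1) = 6.1200
V_final = 21.6 + 6.1200 = 27.7200
°P = 259 − 259/1.06 = 14.6604
cells = 1.17·27.7200·14.6604

475.4712 billion cells


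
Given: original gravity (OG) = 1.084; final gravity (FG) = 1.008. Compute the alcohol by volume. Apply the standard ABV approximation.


ABV = (OG − FG) · 131.25
ABV = (1.084 − 1.008) · 131.25

9.9750 % ABV


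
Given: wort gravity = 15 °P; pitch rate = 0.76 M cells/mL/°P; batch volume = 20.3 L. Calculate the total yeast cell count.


cells (billions) = rate · V_L · °P
cells = 0.76 · 20.3 · 15

231.4200 billion cells


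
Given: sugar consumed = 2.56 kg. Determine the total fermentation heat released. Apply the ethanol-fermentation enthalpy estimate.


Q = m_sugar · 590 kJ/kg
Q = 2.56 · 590

1510.4000 kJ


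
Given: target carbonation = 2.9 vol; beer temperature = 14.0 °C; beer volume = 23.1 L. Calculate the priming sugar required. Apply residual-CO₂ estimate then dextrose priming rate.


residual = 14.695·(0.01821 + 0.09011·e^(−0.04·T));  sugar = (target − residual)·4.0·V
residual = 14.695·(0.01821 + 0.09011·e^(−0.04·14.0)) = 1.0240
sugar = (2.9 − 1.0240)·4.0·23.1

173.3450 g


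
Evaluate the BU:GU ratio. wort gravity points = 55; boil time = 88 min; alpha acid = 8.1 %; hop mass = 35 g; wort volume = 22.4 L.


U = 1.65·0.000125^(GP/1000)·(1−e^(−0.04t))/4.15;  IBU = (α/100)·m·U·1000/V;  BU:GU = IBU/GP
U = 1.65·0.000125^(55/1000)·(1−e^(−0.04·88))/4.15 = 0.2354
IBU = (8.1/100)·35·0.2354·1000/22.4 = 29.7867
BU:GU = 29.7867/55

0.5416


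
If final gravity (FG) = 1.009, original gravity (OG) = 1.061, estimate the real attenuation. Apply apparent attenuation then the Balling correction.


AA = (OG−FG)/(OG−1)·100;  RA = AA·0.8192
AA = (1.061 − 1.009)/(1.061 − 1)·100 = 85.2459
RA = 85.2459·0.8192

69.8334 %


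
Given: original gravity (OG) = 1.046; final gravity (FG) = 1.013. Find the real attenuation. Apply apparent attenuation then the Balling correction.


AA = (OG−FG)/(OG−1)·100;  RA = AA·0.8192
AA = (1.046 − 1.013)/(1.046 − 1)·100 = 71.7391
RA = 71.7391·0.8192

58.7687 %


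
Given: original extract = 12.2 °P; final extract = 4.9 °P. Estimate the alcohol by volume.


SG = 259/(259 − P);  ABV = (OG − FG)·131.25
OG = 259/(259 − 12.2) = 1.0494
FG = 259/(259 − 4.9) = 1.0193
ABV = (1.0494 − 1.0193)·131.25

3.9571 % ABV


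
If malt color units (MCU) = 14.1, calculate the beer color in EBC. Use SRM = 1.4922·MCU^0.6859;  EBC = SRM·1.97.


SRM = 1.4922·14.1^0.6859 = 9.1638
EBC = 9.1638·1.97

18.0527 EBC


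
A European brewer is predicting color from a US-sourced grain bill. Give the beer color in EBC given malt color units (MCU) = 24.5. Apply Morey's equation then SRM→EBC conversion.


SRM = 1.4922·MCU^0.6859;  EBC = SRM·1.97
SRM = 1.4922·24.5^0.6859 = 13.3862
EBC = 13.3862·1.97

26.3707 EBC


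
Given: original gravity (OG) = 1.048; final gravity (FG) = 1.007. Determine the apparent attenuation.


AA = (OG − FG)/(OG − 1) · 100
AA = (1.048 − 1.007)/(1.048 − 1) · 100

85.4167 %


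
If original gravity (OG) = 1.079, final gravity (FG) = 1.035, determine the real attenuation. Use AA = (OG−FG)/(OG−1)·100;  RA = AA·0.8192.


AA = (1.079 − 1.035)/(1.079 − 1)·100 = 55.6962
RA = 55.6962·0.8192

45.6263 %


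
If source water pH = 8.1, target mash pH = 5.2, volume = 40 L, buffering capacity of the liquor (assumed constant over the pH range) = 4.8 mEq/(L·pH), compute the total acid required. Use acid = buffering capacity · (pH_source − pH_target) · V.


acid = 4.8 · (8.1 − 5.2) · 40

556.8000 mEq


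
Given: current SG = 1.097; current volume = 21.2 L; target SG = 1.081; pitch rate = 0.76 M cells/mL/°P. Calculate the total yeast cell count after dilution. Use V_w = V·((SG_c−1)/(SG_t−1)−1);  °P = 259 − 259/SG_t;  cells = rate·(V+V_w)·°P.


V_w = 21.2·((1.097−1)/(1.081−1)−1) = 4.1877
V_final = 21.2 + 4.1877 = 25.3877
°P = 259 − 259/1.081 = 19.4070
cells = 0.76·25.3877·19.4070

374.4512 billion cells


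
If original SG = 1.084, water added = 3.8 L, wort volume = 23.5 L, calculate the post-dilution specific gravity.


SG_new = 1 + (SG_old − 1)·V_old/(V_old + V_water)
pts = (1.084 − 1)·1000·23.5/(23.5 + 3.8) = 72.3077
SG_new = 1 + 72.3077/1000

1.0723


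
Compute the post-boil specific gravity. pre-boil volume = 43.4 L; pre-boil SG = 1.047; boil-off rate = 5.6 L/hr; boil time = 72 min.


V_post = V_pre − rate·(t/60);  SG_post = 1 + (SG_pre−1)·V_pre/V_post
V_post = 43.4 − 5.6·(72/60) = 36.6800
SG_post = 1 + (1.047 − 1)·43.4/36.6800

1.0556


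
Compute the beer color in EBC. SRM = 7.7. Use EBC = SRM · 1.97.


EBC = 7.7 · 1.97

15.1690 EBC


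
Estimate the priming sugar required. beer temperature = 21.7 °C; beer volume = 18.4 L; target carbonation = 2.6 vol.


residual = 14.695·(0.01821 + 0.09011·e^(−0.04·T));  sugar = (target − residual)·4.0·V
residual = 14.695·(0.01821 + 0.09011·e^(−0.04·21.7)) = 0.8235
sugar = (2.6 − 0.8235)·4.0·18.4

130.7527 g


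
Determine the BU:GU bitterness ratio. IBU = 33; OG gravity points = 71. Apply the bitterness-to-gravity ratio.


BU:GU = IBU / OG_points
BU:GU = 33 / 71

0.4648


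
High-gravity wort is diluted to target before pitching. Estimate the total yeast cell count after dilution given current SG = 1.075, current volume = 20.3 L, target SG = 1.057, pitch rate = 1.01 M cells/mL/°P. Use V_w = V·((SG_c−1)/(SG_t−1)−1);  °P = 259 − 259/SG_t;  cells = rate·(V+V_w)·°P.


V_w = 20.3·((1.075−1)/(1.057−1)−1) = 6.4105
V_final = 20.3 + 6.4105 = 26.7105
°P = 259 − 259/1.057 = 13.9669
cells = 1.01·26.7105·13.9669

376.7935 billion cells


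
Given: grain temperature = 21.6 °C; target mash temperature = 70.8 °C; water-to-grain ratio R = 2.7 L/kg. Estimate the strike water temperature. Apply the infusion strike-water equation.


T_strike = (0.41/R)·(T_mash − T_grain) + T_mash
T_strike = (0.41/2.7)·(70.8 − 21.6) + 70.8

78.2711 °C


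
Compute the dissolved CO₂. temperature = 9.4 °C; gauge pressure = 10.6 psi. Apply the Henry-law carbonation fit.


vols = (P + 14.695)·(0.01821 + 0.09011·e^(−0.04·T))
vols = (10.6 + 14.695)·(0.01821 + 0.09011·e^(−0.04·9.4))

2.0256 volumes


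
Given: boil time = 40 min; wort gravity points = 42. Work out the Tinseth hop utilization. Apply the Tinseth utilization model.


U = 1.65·0.000125^(GP/1000) · (1 − e^(−0.04·t))/4.15
bigness = 1.65·0.000125^(42/1000) = 1.1312
boil_factor = (1 − e^(−0.04·40))/4.15 = 0.1923
U = 1.1312 · 0.1923

0.2176


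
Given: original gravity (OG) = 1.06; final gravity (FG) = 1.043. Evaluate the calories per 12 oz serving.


ABW = (OG−FG)·131.25·0.79/FG;  °P = 259 − 259/SG (for OG→OE and FG→AE);  RE = 0.1808·OE + 0.8192·AE;  Cal = (6.9·ABW + 4·(RE−0.1))·FG·3.55
ABW = (1.06 − 1.043)·131.25·0.79/1.043 = 1.6900
OE = 259 − 259/1.06 = 14.6604 °P
AE = 259 − 259/1.043 = 10.6779 °P
RE = 0.1808·14.6604 + 0.8192·10.6779 = 11.3979 °P
Cal = (6.9·1.6900 + 4·(11.3979−0.1))·1.043·3.55

210.5056 kcal


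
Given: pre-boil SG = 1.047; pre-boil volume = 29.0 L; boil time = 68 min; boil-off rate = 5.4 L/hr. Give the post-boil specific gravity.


V_post = V_pre − rate·(t/60);  SG_post = 1 + (SG_pre−1)·V_pre/V_post
V_post = 29.0 − 5.4·(68/60) = 22.8800
SG_post = 1 + (1.047 − 1)·29.0/22.8800

1.0596


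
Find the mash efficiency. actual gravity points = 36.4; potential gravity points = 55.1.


efficiency = actual / potential × 100
efficiency = 36.4 / 55.1 × 100

66.0617 %


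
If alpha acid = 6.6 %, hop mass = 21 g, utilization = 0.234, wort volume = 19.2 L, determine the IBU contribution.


IBU = (α/100)·mass·U·1000 / V
IBU = (6.6/100)·21·0.234·1000 / 19.2

16.8919 IBU


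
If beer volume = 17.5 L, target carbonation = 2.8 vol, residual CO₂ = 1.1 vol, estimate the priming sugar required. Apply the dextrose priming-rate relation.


sugar = (target − residual)·4.0·V
sugar = (2.8 − 1.1)·4.0·17.5

119.0000 g


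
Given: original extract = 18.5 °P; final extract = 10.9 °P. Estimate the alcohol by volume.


SG = 259/(259 − P);  ABV = (OG − FG)·131.25
OG = 259/(259 − 18.5) = 1.0769
FG = 259/(259 − 10.9) = 1.0439
ABV = (1.0769 − 1.0439)·131.25

4.3298 % ABV


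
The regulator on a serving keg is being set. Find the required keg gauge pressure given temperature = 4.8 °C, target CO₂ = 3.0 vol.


psi = vols/(0.01821 + 0.09011·e^(−0.04·T)) − 14.695
psi = 3.0/(0.01821 + 0.09011·e^(−0.04·4.8)) − 14.695

17.7100 psi


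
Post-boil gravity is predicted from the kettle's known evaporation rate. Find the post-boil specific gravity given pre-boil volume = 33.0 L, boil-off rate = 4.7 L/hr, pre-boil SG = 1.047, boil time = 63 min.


V_post = V_pre − rate·(t/60);  SG_post = 1 + (SG_pre−1)·V_pre/V_post
V_post = 33.0 − 4.7·(63/60) = 28.0650
SG_post = 1 + (1.047 − 1)·33.0/28.0650

1.0553


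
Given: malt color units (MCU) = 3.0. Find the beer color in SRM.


SRM = 1.4922 · MCU^0.6859
SRM = 1.4922 · 3.0^0.6859

3.1702 SRM


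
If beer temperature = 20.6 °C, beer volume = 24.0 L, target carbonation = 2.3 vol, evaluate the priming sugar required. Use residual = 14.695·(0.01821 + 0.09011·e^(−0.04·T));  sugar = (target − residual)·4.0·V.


residual = 14.695·(0.01821 + 0.09011·e^(−0.04·20.6)) = 0.8485
sugar = (2.3 − 0.8485)·4.0·24.0

139.3466 g


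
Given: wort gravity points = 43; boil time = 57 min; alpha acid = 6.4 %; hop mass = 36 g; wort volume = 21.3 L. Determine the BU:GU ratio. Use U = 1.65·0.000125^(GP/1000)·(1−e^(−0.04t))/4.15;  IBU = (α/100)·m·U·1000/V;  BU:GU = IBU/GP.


U = 1.65·0.000125^(43/1000)·(1−e^(−0.04·57))/4.15 = 0.2425
IBU = (6.4/100)·36·0.2425·1000/21.3 = 26.2328
BU:GU = 26.2328/43

0.6101


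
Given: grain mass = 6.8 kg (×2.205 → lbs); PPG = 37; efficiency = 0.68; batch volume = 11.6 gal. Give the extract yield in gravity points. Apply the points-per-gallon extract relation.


points = lbs × PPG × eff / vol
lbs = 6.8 × 2.205 = 14.9940
points = 14.9940 × 37 × 0.68 / 11.6

32.5215 points


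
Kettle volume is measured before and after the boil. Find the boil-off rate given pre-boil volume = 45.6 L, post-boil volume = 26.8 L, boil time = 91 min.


rate = (V_pre − V_post) / (t_min/60)
rate = (45.6 − 26.8) / (91/60)

12.3956 L/hr


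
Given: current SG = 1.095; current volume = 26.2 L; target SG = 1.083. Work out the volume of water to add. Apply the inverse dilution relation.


V_water = V·((SG_curr − 1)/(SG_target − 1) − 1)
V_water = 26.2·((1.095 − 1)/(1.083 − 1) − 1)

3.7880 L


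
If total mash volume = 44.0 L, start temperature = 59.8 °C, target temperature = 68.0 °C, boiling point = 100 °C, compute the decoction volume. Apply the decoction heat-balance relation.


V_dec = V_total·(T_target − T_start)/(T_boil − T_start)
V_dec = 44.0·(68.0 − 59.8)/(100 − 59.8)

8.9751 L


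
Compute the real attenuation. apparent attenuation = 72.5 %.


RA = AA · 0.8192
RA = 72.5 · 0.8192

59.3920 %


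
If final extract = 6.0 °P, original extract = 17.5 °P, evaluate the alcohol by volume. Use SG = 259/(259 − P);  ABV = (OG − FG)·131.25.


OG = 259/(259 − 17.5) = 1.0725
FG = 259/(259 − 6.0) = 1.0237
ABV = (1.0725 − 1.0237)·131.25

6.3982 % ABV


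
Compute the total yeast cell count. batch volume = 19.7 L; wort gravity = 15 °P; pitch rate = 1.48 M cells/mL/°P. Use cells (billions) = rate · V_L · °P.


cells = 1.48 · 19.7 · 15

437.3400 billion cells


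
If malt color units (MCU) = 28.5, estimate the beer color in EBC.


SRM = 1.4922·MCU^0.6859;  EBC = SRM·1.97
SRM = 1.4922·28.5^0.6859 = 14.8493
EBC = 14.8493·1.97

29.2531 EBC


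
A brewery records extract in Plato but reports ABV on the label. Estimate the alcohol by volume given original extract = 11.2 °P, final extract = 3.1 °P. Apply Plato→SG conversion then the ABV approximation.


SG = 259/(259 − P);  ABV = (OG − FG)·131.25
OG = 259/(259 − 11.2) = 1.0452
FG = 259/(259 − 3.1) = 1.0121
ABV = (1.0452 − 1.0121)·131.25

4.3422 % ABV


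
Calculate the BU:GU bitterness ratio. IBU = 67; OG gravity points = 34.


BU:GU = IBU / OG_points
BU:GU = 67 / 34

1.9706


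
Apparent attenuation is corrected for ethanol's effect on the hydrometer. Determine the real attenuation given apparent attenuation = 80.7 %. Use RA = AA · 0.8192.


RA = 80.7 · 0.8192

66.1094 %


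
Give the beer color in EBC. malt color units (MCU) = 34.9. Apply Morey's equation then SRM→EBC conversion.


SRM = 1.4922·MCU^0.6859;  EBC = SRM·1.97
SRM = 1.4922·34.9^0.6859 = 17.0628
EBC = 17.0628·1.97

33.6138 EBC


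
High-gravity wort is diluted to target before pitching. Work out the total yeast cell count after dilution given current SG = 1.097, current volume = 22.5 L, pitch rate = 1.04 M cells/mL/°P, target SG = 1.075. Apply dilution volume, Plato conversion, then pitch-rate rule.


V_w = V·((SG_c−1)/(SG_t−1)−1);  °P = 259 − 259/SG_t;  cells = rate·(V+V_w)·°P
V_w = 22.5·((1.097−1)/(1.075−1)−1) = 6.6000
V_final = 22.5 + 6.6000 = 29.1000
°P = 259 − 259/1.075 = 18.0698
cells = 1.04·29.1000·18.0698

546.8634 billion cells


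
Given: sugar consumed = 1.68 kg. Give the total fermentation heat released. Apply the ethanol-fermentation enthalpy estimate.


Q = m_sugar · 590 kJ/kg
Q = 1.68 · 590

991.2000 kJ


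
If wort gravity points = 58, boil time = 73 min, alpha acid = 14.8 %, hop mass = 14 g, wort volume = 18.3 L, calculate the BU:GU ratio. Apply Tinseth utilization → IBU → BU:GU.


U = 1.65·0.000125^(GP/1000)·(1−e^(−0.04t))/4.15;  IBU = (α/100)·m·U·1000/V;  BU:GU = IBU/GP
U = 1.65·0.000125^(58/1000)·(1−e^(−0.04·73))/4.15 = 0.2233
IBU = (14.8/100)·14·0.2233·1000/18.3 = 25.2881
BU:GU = 25.2881/58

0.4360


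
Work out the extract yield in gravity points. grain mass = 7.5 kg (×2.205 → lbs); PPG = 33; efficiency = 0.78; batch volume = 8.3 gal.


points = lbs × PPG × eff / vol
lbs = 7.5 × 2.205 = 16.5375
points = 16.5375 × 33 × 0.78 / 8.3

51.2862 points


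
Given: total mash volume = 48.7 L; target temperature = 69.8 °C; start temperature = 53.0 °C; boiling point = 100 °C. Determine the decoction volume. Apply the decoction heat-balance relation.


V_dec = V_total·(T_target − T_start)/(T_boil − T_start)
V_dec = 48.7·(69.8 − 53.0)/(100 − 53.0)

17.4077 L


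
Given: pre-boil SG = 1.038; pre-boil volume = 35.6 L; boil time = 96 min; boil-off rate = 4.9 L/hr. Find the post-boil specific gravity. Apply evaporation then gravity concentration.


V_post = V_pre − rate·(t/60);  SG_post = 1 + (SG_pre−1)·V_pre/V_post
V_post = 35.6 − 4.9·(96/60) = 27.7600
SG_post = 1 + (1.038 − 1)·35.6/27.7600

1.0487


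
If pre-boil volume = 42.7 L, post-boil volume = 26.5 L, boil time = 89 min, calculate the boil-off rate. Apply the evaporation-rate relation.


rate = (V_pre − V_post) / (t_min/60)
rate = (42.7 − 26.5) / (89/60)

10.9213 L/hr


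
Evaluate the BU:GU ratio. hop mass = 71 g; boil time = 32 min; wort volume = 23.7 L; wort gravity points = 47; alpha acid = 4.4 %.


U = 1.65·0.000125^(GP/1000)·(1−e^(−0.04t))/4.15;  IBU = (α/100)·m·U·1000/V;  BU:GU = IBU/GP
U = 1.65·0.000125^(47/1000)·(1−e^(−0.04·32))/4.15 = 0.1882
IBU = (4.4/100)·71·0.1882·1000/23.7 = 24.8009
BU:GU = 24.8009/47

0.5277


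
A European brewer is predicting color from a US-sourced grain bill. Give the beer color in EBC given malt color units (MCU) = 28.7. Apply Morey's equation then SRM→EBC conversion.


SRM = 1.4922·MCU^0.6859;  EBC = SRM·1.97
SRM = 1.4922·28.7^0.6859 = 14.9207
EBC = 14.9207·1.97

29.3937 EBC


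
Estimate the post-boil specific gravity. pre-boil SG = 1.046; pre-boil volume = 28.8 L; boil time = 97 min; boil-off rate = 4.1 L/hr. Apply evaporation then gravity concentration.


V_post = V_pre − rate·(t/60);  SG_post = 1 + (SG_pre−1)·V_pre/V_post
V_post = 28.8 − 4.1·(97/60) = 22.1717
SG_post = 1 + (1.046 − 1)·28.8/22.1717

1.0598


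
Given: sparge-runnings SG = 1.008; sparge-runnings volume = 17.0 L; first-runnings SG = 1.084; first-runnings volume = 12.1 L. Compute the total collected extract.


total = Σ (SG_i − 1)·1000·V_i
first = (1.084 − 1)·1000·12.1 = 1016.4000
sparge = (1.008 − 1)·1000·17.0 = 136.0000
total = 1016.4000 + 136.0000

1152.4000 gravity·L


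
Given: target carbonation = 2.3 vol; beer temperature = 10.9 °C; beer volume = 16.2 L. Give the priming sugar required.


residual = 14.695·(0.01821 + 0.09011·e^(−0.04·T));  sugar = (target − residual)·4.0·V
residual = 14.695·(0.01821 + 0.09011·e^(−0.04·10.9)) = 1.1238
sugar = (2.3 − 1.1238)·4.0·16.2

76.2161 g


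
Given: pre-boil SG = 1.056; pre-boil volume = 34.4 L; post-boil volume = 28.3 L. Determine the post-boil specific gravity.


SG_post = 1 + (SG_pre − 1)·V_pre/V_post
pts_pre = (1.056 − 1)·1000 = 56.0000
pts_post = 56.0000·34.4/28.3 = 68.0707
SG_post = 1 + 68.0707/1000

1.0681


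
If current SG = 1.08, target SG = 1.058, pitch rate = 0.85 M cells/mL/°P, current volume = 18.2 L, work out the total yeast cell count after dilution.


V_w = V·((SG_c−1)/(SG_t−1)−1);  °P = 259 − 259/SG_t;  cells = rate·(V+V_w)·°P
V_w = 18.2·((1.08−1)/(1.058−1)−1) = 6.9034
V_final = 18.2 + 6.9034 = 25.1034
°P = 259 − 259/1.058 = 14.1985
cells = 0.85·25.1034·14.1985

302.9664 billion cells


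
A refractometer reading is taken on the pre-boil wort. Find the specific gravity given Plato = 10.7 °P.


SG = 259/(259 − P)
SG = 259/(259 − 10.7)

1.0431


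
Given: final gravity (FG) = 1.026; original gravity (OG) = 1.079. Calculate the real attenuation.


AA = (OG−FG)/(OG−1)·100;  RA = AA·0.8192
AA = (1.079 − 1.026)/(1.079 − 1)·100 = 67.0886
RA = 67.0886·0.8192

54.9590 %


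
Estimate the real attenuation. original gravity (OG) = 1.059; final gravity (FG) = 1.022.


AA = (OG−FG)/(OG−1)·100;  RA = AA·0.8192
AA = (1.059 − 1.022)/(1.059 − 1)·100 = 62.7119
RA = 62.7119·0.8192

51.3736 %


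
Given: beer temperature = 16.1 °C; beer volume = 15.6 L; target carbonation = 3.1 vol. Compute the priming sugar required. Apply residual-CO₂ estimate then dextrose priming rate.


residual = 14.695·(0.01821 + 0.09011·e^(−0.04·T));  sugar = (target − residual)·4.0·V
residual = 14.695·(0.01821 + 0.09011·e^(−0.04·16.1)) = 0.9630
sugar = (3.1 − 0.9630)·4.0·15.6

133.3468 g


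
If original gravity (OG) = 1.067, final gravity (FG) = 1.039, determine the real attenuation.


AA = (OG−FG)/(OG−1)·100;  RA = AA·0.8192
AA = (1.067 − 1.039)/(1.067 − 1)·100 = 41.7910
RA = 41.7910·0.8192

34.2352 %


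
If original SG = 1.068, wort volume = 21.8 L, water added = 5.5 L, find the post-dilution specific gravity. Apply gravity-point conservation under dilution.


SG_new = 1 + (SG_old − 1)·V_old/(V_old + V_water)
pts = (1.068 − 1)·1000·21.8/(21.8 + 5.5) = 54.3004
SG_new = 1 + 54.3004/1000

1.0543


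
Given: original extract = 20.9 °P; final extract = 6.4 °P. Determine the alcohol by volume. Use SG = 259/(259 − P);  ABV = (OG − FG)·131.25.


OG = 259/(259 − 20.9) = 1.0878
FG = 259/(259 − 6.4) = 1.0253
ABV = (1.0878 − 1.0253)·131.25

8.1955 % ABV


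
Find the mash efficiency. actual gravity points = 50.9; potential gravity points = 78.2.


efficiency = actual / potential × 100
efficiency = 50.9 / 78.2 × 100

65.0895 %


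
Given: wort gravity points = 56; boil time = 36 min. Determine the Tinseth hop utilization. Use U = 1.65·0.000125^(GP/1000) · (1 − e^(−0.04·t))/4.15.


bigness = 1.65·0.000125^(56/1000) = 0.9975
boil_factor = (1 − e^(−0.04·36))/4.15 = 0.1839
U = 0.9975 · 0.1839

0.1834


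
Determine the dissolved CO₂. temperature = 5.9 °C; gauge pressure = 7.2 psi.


vols = (P + 14.695)·(0.01821 + 0.09011·e^(−0.04·T))
vols = (7.2 + 14.695)·(0.01821 + 0.09011·e^(−0.04·5.9))

1.9569 volumes


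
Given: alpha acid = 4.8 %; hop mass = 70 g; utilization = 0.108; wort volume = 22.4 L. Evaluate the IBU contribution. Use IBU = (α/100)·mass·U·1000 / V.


IBU = (4.8/100)·70·0.108·1000 / 22.4

16.2000 IBU


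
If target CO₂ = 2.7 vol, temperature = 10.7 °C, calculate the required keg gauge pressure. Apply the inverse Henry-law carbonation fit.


psi = vols/(0.01821 + 0.09011·e^(−0.04·T)) − 14.695
psi = 2.7/(0.01821 + 0.09011·e^(−0.04·10.7)) − 14.695

20.3951 psi


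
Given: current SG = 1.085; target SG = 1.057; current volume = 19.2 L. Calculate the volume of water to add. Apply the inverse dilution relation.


V_water = V·((SG_curr − 1)/(SG_target − 1) − 1)
V_water = 19.2·((1.085 − 1)/(1.057 − 1) − 1)

9.4316 L


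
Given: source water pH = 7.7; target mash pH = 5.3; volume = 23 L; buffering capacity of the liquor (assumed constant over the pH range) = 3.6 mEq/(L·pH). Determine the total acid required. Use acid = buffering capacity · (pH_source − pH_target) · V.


acid = 3.6 · (7.7 − 5.3) · 23

198.7200 mEq
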